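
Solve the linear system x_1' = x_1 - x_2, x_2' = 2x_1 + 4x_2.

Coefficient matrix A = [[1, -1], [2, 4]].
Characteristic polynomial det(A - λI) = λ^2 - 5λ + 6 = 0.
Eigenvalues λ = 2, 3.
For λ=2: (A-λI) row 1 is [-1, -1], so an eigenvector is (-1, 1).
For λ=3: (A-λI) row 1 is [-2, -1], so an eigenvector is (1, -2).
General solution: C_1e^(2t)(-1,1) + C_2e^(3t)(1,-2).

x_1(t) = -C_1e^(2t) + C_2e^(3t), x_2(t) = C_1e^(2t) - 2C_2e^(3t)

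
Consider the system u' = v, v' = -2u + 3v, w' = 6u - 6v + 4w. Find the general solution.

Coefficient matrix A = [[0, 1, 0], [-2, 3, 0], [6, -6, 4]].
det(A - λI) = 0 gives eigenvalues λ = 2, 4, 1.
For λ=2: eigenvector (-1,-2,-3).
For λ=4: eigenvector (0,0,1).
For λ=1: eigenvector (1,1,0).
General solution: c_1e^(2t)(-1,-2,-3) + c_2e^(4t)(0,0,1) + c_3e^(t)(1,1,0).

u(t) = -c_1e^(2t) + c_3e^(t), v(t) = -2c_1e^(2t) + c_3e^(t), w(t) = -3c_1e^(2t) + c_2e^(4t)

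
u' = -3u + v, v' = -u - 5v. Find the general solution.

Coefficient matrix A = [[-3, 1], [-1, -5]].
Characteristic polynomial det(A - λI) = λ^2 + 8λ + 16 = 0.
Single eigenvalue λ = -4 with algebraic multiplicity 2.
Eigenvector v = (1,-1); generalized eigenvector w with (A-λI)w=v is (2,-1).
General solution: e^(-4t)[c_1·v + c_2·(t·v + w)].

u(t) = c_1e^(-4t) + c_2te^(-4t) + 2c_2e^(-4t), v(t) = -c_1e^(-4t) - c_2te^(-4t) - c_2e^(-4t)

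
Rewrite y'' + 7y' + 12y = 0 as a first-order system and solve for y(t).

Let x_1 = y, x_2 = y'. Then x_1' = x_2 and x_2' = -12x_1 - 7x_2.
A = [[0,1],[-12,-7]]; det(A-λI) = λ^2 + 7λ + 12.
Eigenvalues λ = -3, -4 with eigenvectors (1,-3), (1,-4).

y(t) = K_1e^(-3t) + K_2e^(-4t)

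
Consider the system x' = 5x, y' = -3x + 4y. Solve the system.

Coefficient matrix A = [[5, 0], [-3, 4]].
Characteristic polynomial det(A - λI) = λ^2 - 9λ + 20 = 0.
Eigenvalues λ = 4, 5.
For λ=4: (A-λI) row 1 is [1, 0], so an eigenvector is (0, 1).
For λ=5: (A-λI) row 2 is [-3, -1], so an eigenvector is (-1, 3).
General solution: K_1e^(4t)(0,1) + K_2e^(5t)(-1,3).

x(t) = -K_2e^(5t), y(t) = K_1e^(4t) + 3K_2e^(5t)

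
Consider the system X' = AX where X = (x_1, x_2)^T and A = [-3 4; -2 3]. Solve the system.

Coefficient matrix A = [[-3, 4], [-2, 3]].
Characteristic polynomial det(A - λI) = λ^2 - 1 = 0.
Eigenvalues λ = 1, -1.
For λ=1: (A-λI) row 1 is [-4, 4], so an eigenvector is (-1, -1).
For λ=-1: (A-λI) row 1 is [-2, 4], so an eigenvector is (-2, -1).
General solution: K_1e^(t)(-1,-1) + K_2e^(-t)(-2,-1).

x_1(t) = -K_1e^(t) - 2K_2e^(-t), x_2(t) = -K_1e^(t) - K_2e^(-t)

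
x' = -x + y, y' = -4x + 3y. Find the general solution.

x(t) = C_1e^(t) + C_2te^(t), y(t) = 2C_1e^(t) + 2C_2te^(t) + C_2e^(t)

Coefficient matrix A = [[-1, 1], [-4, 3]].
Characteristic polynomial det(A - λI) = λ^2 - 2λ + 1 = 0.
Single eigenvalue λ = 1 with algebraic multiplicity 2.
Eigenvector v = (1,2); generalized eigenvector w with (A-λI)w=v is (0,1).
General solution: e^(t)[C_1·v + C_2·(t·v + w)].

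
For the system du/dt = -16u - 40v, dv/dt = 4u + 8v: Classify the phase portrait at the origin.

A = [[-16,-40],[4,8]]; det(A-λI) = λ^2 + 8λ + 32.
λ = -4 ± 4i: negative real part.

stable spiral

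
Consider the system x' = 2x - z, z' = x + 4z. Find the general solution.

Coefficient matrix A = [[2, -1], [1, 4]].
Characteristic polynomial det(A - λI) = λ^2 - 6λ + 9 = 0.
Single eigenvalue λ = 3 with algebraic multiplicity 2.
Eigenvector v = (1,-1); generalized eigenvector w with (A-λI)w=v is (1,-2).
General solution: e^(3t)[K_1·v + K_2·(t·v + w)].

x(t) = K_1e^(3t) + K_2te^(3t) + K_2e^(3t), z(t) = -K_1e^(3t) - K_2te^(3t) - 2K_2e^(3t)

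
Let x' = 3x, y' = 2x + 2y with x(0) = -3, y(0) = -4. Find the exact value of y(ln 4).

-352

A = [[3,0],[2,2]]; eigenvalues λ = 2, 3.
Eigenvectors: (0,-1) for λ=2, (1,2) for λ=3.
From the initial condition, c_1 = -2, c_2 = -3.
y(ln 4) = (-2)(4^2)(-1) + (-3)(4^3)(2) = -352.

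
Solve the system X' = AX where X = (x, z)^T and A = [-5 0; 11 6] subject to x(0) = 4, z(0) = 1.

Coefficient matrix A = [[-5, 0], [11, 6]].
Characteristic polynomial det(A - λI) = λ^2 - λ - 30 = 0.
Eigenvalues λ = 6, -5.
For λ=6: (A-λI) row 1 is [-11, 0], so an eigenvector is (0, -1).
For λ=-5: (A-λI) row 2 is [11, 11], so an eigenvector is (-1, 1).
General solution: c_1e^(6t)(0,-1) + c_2e^(-5t)(-1,1).
Applying x(0)=4, z(0)=1 gives c_1=-5, c_2=-4.

x(t) = 4e^(-5t), z(t) = 5e^(6t) - 4e^(-5t)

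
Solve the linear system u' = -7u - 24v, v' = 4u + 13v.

u(t) = 3c_1e^(t) + 2c_2e^(5t), v(t) = -c_1e^(t) - c_2e^(5t)

Coefficient matrix A = [[-7, -24], [4, 13]].
Characteristic polynomial det(A - λI) = λ^2 - 6λ + 5 = 0.
Eigenvalues λ = 1, 5.
For λ=1: (A-λI) row 1 is [-8, -24], so an eigenvector is (3, -1).
For λ=5: (A-λI) row 1 is [-12, -24], so an eigenvector is (2, -1).
General solution: c_1e^(t)(3,-1) + c_2e^(5t)(2,-1).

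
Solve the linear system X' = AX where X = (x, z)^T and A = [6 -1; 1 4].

x(t) = c_1e^(5t) + c_2te^(5t) - 2c_2e^(5t), z(t) = c_1e^(5t) + c_2te^(5t) - 3c_2e^(5t)

Coefficient matrix A = [[6, -1], [1, 4]].
Characteristic polynomial det(A - λI) = λ^2 - 10λ + 25 = 0.
Single eigenvalue λ = 5 with algebraic multiplicity 2.
Eigenvector v = (1,1); generalized eigenvector w with (A-λI)w=v is (-2,-3).
General solution: e^(5t)[c_1·v + c_2·(t·v + w)].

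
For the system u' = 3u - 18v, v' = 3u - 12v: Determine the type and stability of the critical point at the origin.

A = [[3,-18],[3,-12]]; det(A-λI) = λ^2 + 9λ + 18.
λ = -3, -6: both negative.

stable node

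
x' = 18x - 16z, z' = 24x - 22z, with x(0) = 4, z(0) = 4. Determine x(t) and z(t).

x(t) = 4e^(2t), z(t) = 4e^(2t)

Coefficient matrix A = [[18, -16], [24, -22]].
Characteristic polynomial det(A - λI) = λ^2 + 4λ - 12 = 0.
Eigenvalues λ = -6, 2.
For λ=-6: (A-λI) row 1 is [24, -16], so an eigenvector is (-2, -3).
For λ=2: (A-λI) row 1 is [16, -16], so an eigenvector is (-1, -1).
General solution: C_1e^(-6t)(-2,-3) + C_2e^(2t)(-1,-1).
Applying x(0)=4, z(0)=4 gives C_1=0, C_2=-4.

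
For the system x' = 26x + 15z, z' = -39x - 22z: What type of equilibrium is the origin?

A = [[26,15],[-39,-22]]; det(A-λI) = λ^2 - 4λ + 13.
λ = 2 ± 3i: positive real part.

unstable spiral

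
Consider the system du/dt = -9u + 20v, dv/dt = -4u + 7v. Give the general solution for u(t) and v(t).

u(t) = 2c_1e^(-t)sin(4t) - c_1e^(-t)cos(4t) - c_2e^(-t)sin(4t) - 2c_2e^(-t)cos(4t), v(t) = c_1e^(-t)sin(4t) - c_2e^(-t)cos(4t)

Coefficient matrix A = [[-9, 20], [-4, 7]].
Characteristic polynomial det(A - λI) = λ^2 + 2λ + 17 = 0.
Eigenvalues λ = -1 ± 4i (complex conjugate pair).
For λ=-1+4i: an eigenvector is (-1,0) - i(2,1) = (-1 - 2i, 0 - i).
A real fundamental pair from Re and Im of e^((-1+4i)t)v: X_1 = e^(-t)(cos(4t)·(-1,0) + sin(4t)·(2,1)), X_2 = e^(-t)(sin(4t)·(-1,0) - cos(4t)·(2,1)).
General solution: c_1X_1 + c_2X_2.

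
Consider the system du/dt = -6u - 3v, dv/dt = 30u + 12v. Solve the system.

Coefficient matrix A = [[-6, -3], [30, 12]].
Characteristic polynomial det(A - λI) = λ^2 - 6λ + 18 = 0.
Eigenvalues λ = 3 ± 3i (complex conjugate pair).
For λ=3+3i: an eigenvector is (0,1) - i(-1,3) = (0 + i, 1 - 3i).
A real fundamental pair from Re and Im of e^((3+3i)t)v: X_1 = e^(3t)(cos(3t)·(0,1) + sin(3t)·(-1,3)), X_2 = e^(3t)(sin(3t)·(0,1) - cos(3t)·(-1,3)).
General solution: c_1X_1 + c_2X_2.

u(t) = -c_1e^(3t)sin(3t) + c_2e^(3t)cos(3t), v(t) = 3c_1e^(3t)sin(3t) + c_1e^(3t)cos(3t) + c_2e^(3t)sin(3t) - 3c_2e^(3t)cos(3t)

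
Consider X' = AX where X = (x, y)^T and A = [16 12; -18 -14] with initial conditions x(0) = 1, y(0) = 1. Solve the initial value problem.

x(t) = 5e^(4t) - 4e^(-2t), y(t) = -5e^(4t) + 6e^(-2t)

Coefficient matrix A = [[16, 12], [-18, -14]].
Characteristic polynomial det(A - λI) = λ^2 - 2λ - 8 = 0.
Eigenvalues λ = 4, -2.
For λ=4: (A-λI) row 1 is [12, 12], so an eigenvector is (-1, 1).
For λ=-2: (A-λI) row 1 is [18, 12], so an eigenvector is (2, -3).
General solution: c_1e^(4t)(-1,1) + c_2e^(-2t)(2,-3).
Applying x(0)=1, y(0)=1 gives c_1=-5, c_2=-2.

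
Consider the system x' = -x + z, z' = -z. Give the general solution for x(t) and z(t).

x(t) = -C_1e^(-t) - C_2te^(-t) - 3C_2e^(-t), z(t) = -C_2e^(-t)

Coefficient matrix A = [[-1, 1], [0, -1]].
Characteristic polynomial det(A - λI) = λ^2 + 2λ + 1 = 0.
Single eigenvalue λ = -1 with algebraic multiplicity 2.
Eigenvector v = (-1,0); generalized eigenvector w with (A-λI)w=v is (-3,-1).
General solution: e^(-t)[C_1·v + C_2·(t·v + w)].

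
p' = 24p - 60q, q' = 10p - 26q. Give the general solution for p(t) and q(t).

p(t) = -3K_1e^(4t) + 2K_2e^(-6t), q(t) = -K_1e^(4t) + K_2e^(-6t)

Coefficient matrix A = [[24, -60], [10, -26]].
Characteristic polynomial det(A - λI) = λ^2 + 2λ - 24 = 0.
Eigenvalues λ = 4, -6.
For λ=4: (A-λI) row 1 is [20, -60], so an eigenvector is (-3, -1).
For λ=-6: (A-λI) row 1 is [30, -60], so an eigenvector is (2, 1).
General solution: K_1e^(4t)(-3,-1) + K_2e^(-6t)(2,1).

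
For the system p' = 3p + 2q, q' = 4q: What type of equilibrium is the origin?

A = [[3,2],[0,4]]; det(A-λI) = λ^2 - 7λ + 12.
λ = 4, 3: both positive.

unstable node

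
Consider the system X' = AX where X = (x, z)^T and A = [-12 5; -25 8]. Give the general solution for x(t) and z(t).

x(t) = -C_1e^(-2t)sin(5t) + C_2e^(-2t)cos(5t), z(t) = -2C_1e^(-2t)sin(5t) - C_1e^(-2t)cos(5t) - C_2e^(-2t)sin(5t) + 2C_2e^(-2t)cos(5t)

Coefficient matrix A = [[-12, 5], [-25, 8]].
Characteristic polynomial det(A - λI) = λ^2 + 4λ + 29 = 0.
Eigenvalues λ = -2 ± 5i (complex conjugate pair).
For λ=-2+5i: an eigenvector is (0,-1) - i(-1,-2) = (0 + i, -1 + 2i).
A real fundamental pair from Re and Im of e^((-2+5i)t)v: X_1 = e^(-2t)(cos(5t)·(0,-1) + sin(5t)·(-1,-2)), X_2 = e^(-2t)(sin(5t)·(0,-1) - cos(5t)·(-1,-2)).
General solution: C_1X_1 + C_2X_2.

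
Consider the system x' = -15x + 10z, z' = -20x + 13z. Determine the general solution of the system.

Coefficient matrix A = [[-15, 10], [-20, 13]].
Characteristic polynomial det(A - λI) = λ^2 + 2λ + 5 = 0.
Eigenvalues λ = -1 ± 2i (complex conjugate pair).
For λ=-1+2i: an eigenvector is (2,3) - i(1,1) = (2 - i, 3 - i).
A real fundamental pair from Re and Im of e^((-1+2i)t)v: X_1 = e^(-t)(cos(2t)·(2,3) + sin(2t)·(1,1)), X_2 = e^(-t)(sin(2t)·(2,3) - cos(2t)·(1,1)).
General solution: c_1X_1 + c_2X_2.

x(t) = c_1e^(-t)sin(2t) + 2c_1e^(-t)cos(2t) + 2c_2e^(-t)sin(2t) - c_2e^(-t)cos(2t), z(t) = c_1e^(-t)sin(2t) + 3c_1e^(-t)cos(2t) + 3c_2e^(-t)sin(2t) - c_2e^(-t)cos(2t)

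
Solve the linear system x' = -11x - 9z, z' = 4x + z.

Coefficient matrix A = [[-11, -9], [4, 1]].
Characteristic polynomial det(A - λI) = λ^2 + 10λ + 25 = 0.
Single eigenvalue λ = -5 with algebraic multiplicity 2.
Eigenvector v = (-3,2); generalized eigenvector w with (A-λI)w=v is (-1,1).
General solution: e^(-5t)[c_1·v + c_2·(t·v + w)].

x(t) = -3c_1e^(-5t) - 3c_2te^(-5t) - c_2e^(-5t), z(t) = 2c_1e^(-5t) + 2c_2te^(-5t) + c_2e^(-5t)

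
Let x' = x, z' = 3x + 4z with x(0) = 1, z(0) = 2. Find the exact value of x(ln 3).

A = [[1,0],[3,4]]; eigenvalues λ = 4, 1.
Eigenvectors: (0,1) for λ=4, (1,-1) for λ=1.
From the initial condition, c_1 = 3, c_2 = 1.
x(ln 3) = (3)(3^4)(0) + (1)(3^1)(1) = 3.

3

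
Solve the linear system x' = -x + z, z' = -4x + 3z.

x(t) = -c_1e^(t) - c_2te^(t) + c_2e^(t), z(t) = -2c_1e^(t) - 2c_2te^(t) + c_2e^(t)

Coefficient matrix A = [[-1, 1], [-4, 3]].
Characteristic polynomial det(A - λI) = λ^2 - 2λ + 1 = 0.
Single eigenvalue λ = 1 with algebraic multiplicity 2.
Eigenvector v = (-1,-2); generalized eigenvector w with (A-λI)w=v is (1,1).
General solution: e^(t)[c_1·v + c_2·(t·v + w)].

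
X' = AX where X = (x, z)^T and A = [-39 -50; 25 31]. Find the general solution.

x(t) = 3K_1e^(-4t)sin(5t) + K_1e^(-4t)cos(5t) + K_2e^(-4t)sin(5t) - 3K_2e^(-4t)cos(5t), z(t) = -2K_1e^(-4t)sin(5t) - K_1e^(-4t)cos(5t) - K_2e^(-4t)sin(5t) + 2K_2e^(-4t)cos(5t)

Coefficient matrix A = [[-39, -50], [25, 31]].
Characteristic polynomial det(A - λI) = λ^2 + 8λ + 41 = 0.
Eigenvalues λ = -4 ± 5i (complex conjugate pair).
For λ=-4+5i: an eigenvector is (1,-1) - i(3,-2) = (1 - 3i, -1 + 2i).
A real fundamental pair from Re and Im of e^((-4+5i)t)v: X_1 = e^(-4t)(cos(5t)·(1,-1) + sin(5t)·(3,-2)), X_2 = e^(-4t)(sin(5t)·(1,-1) - cos(5t)·(3,-2)).
General solution: K_1X_1 + K_2X_2.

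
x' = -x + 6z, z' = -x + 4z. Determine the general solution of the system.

Coefficient matrix A = [[-1, 6], [-1, 4]].
Characteristic polynomial det(A - λI) = λ^2 - 3λ + 2 = 0.
Eigenvalues λ = 1, 2.
For λ=1: (A-λI) row 1 is [-2, 6], so an eigenvector is (-3, -1).
For λ=2: (A-λI) row 1 is [-3, 6], so an eigenvector is (2, 1).
General solution: c_1e^(t)(-3,-1) + c_2e^(2t)(2,1).

x(t) = -3c_1e^(t) + 2c_2e^(2t), z(t) = -c_1e^(t) + c_2e^(2t)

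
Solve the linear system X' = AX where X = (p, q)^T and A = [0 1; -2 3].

Coefficient matrix A = [[0, 1], [-2, 3]].
Characteristic polynomial det(A - λI) = λ^2 - 3λ + 2 = 0.
Eigenvalues λ = 1, 2.
For λ=1: (A-λI) row 1 is [-1, 1], so an eigenvector is (1, 1).
For λ=2: (A-λI) row 1 is [-2, 1], so an eigenvector is (1, 2).
General solution: K_1e^(t)(1,1) + K_2e^(2t)(1,2).

p(t) = K_1e^(t) + K_2e^(2t), q(t) = K_1e^(t) + 2K_2e^(2t)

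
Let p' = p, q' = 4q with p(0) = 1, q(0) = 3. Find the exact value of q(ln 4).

A = [[1,0],[0,4]]; eigenvalues λ = 4, 1.
Eigenvectors: (0,-1) for λ=4, (1,0) for λ=1.
From the initial condition, c_1 = -3, c_2 = 1.
q(ln 4) = (-3)(4^4)(-1) + (1)(4^1)(0) = 768.

768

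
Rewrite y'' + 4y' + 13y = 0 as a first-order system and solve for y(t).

Let x_1 = y, x_2 = y'. Then x_1' = x_2 and x_2' = -13x_1 - 4x_2.
A = [[0,1],[-13,-4]]; det(A-λI) = λ^2 + 4λ + 13.
Eigenvalues λ = -2 ± 3i.

y(t) = C_1e^(-2t)cos(3t) + C_2e^(-2t)sin(3t)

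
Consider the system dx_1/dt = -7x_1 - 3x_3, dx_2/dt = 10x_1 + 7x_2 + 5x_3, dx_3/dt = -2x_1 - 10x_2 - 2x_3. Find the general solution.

x_1(t) = c_1e^(-t) - 3c_2e^(-3t) + c_3e^(2t), x_2(t) = c_2e^(-3t) + c_3e^(2t), x_3(t) = -2c_1e^(-t) + 4c_2e^(-3t) - 3c_3e^(2t)

Coefficient matrix A = [[-7, 0, -3], [10, 7, 5], [-2, -10, -2]].
det(A - λI) = 0 gives eigenvalues λ = -1, -3, 2.
For λ=-1: eigenvector (1,0,-2).
For λ=-3: eigenvector (-3,1,4).
For λ=2: eigenvector (1,1,-3).
General solution: c_1e^(-t)(1,0,-2) + c_2e^(-3t)(-3,1,4) + c_3e^(2t)(1,1,-3).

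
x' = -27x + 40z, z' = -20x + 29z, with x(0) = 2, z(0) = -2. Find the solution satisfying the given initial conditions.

Coefficient matrix A = [[-27, 40], [-20, 29]].
Characteristic polynomial det(A - λI) = λ^2 - 2λ + 17 = 0.
Eigenvalues λ = 1 ± 4i (complex conjugate pair).
For λ=1+4i: an eigenvector is (-3,-2) - i(1,1) = (-3 - i, -2 - i).
A real fundamental pair from Re and Im of e^((1+4i)t)v: X_1 = e^(t)(cos(4t)·(-3,-2) + sin(4t)·(1,1)), X_2 = e^(t)(sin(4t)·(-3,-2) - cos(4t)·(1,1)).
General solution: K_1X_1 + K_2X_2.
Applying x(0)=2, z(0)=-2 gives K_1=-4, K_2=10.

x(t) = -34e^(t)sin(4t) + 2e^(t)cos(4t), z(t) = -24e^(t)sin(4t) - 2e^(t)cos(4t)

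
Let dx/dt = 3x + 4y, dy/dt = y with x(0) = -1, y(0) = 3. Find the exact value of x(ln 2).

28

A = [[3,4],[0,1]]; eigenvalues λ = 3, 1.
Eigenvectors: (-1,0) for λ=3, (2,-1) for λ=1.
From the initial condition, c_1 = -5, c_2 = -3.
x(ln 2) = (-5)(2^3)(-1) + (-3)(2^1)(2) = 28.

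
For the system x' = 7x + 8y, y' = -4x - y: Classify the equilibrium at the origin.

A = [[7,8],[-4,-1]]; det(A-λI) = λ^2 - 6λ + 25.
λ = 3 ± 4i: positive real part.

unstable spiral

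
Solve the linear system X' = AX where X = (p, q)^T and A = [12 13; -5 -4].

p(t) = 3C_1e^(4t)sin(t) + 2C_1e^(4t)cos(t) + 2C_2e^(4t)sin(t) - 3C_2e^(4t)cos(t), q(t) = -2C_1e^(4t)sin(t) - C_1e^(4t)cos(t) - C_2e^(4t)sin(t) + 2C_2e^(4t)cos(t)

Coefficient matrix A = [[12, 13], [-5, -4]].
Characteristic polynomial det(A - λI) = λ^2 - 8λ + 17 = 0.
Eigenvalues λ = 4 ± i (complex conjugate pair).
For λ=4+i: an eigenvector is (2,-1) - i(3,-2) = (2 - 3i, -1 + 2i).
A real fundamental pair from Re and Im of e^((4+i)t)v: X_1 = e^(4t)(cos(t)·(2,-1) + sin(t)·(3,-2)), X_2 = e^(4t)(sin(t)·(2,-1) - cos(t)·(3,-2)).
General solution: C_1X_1 + C_2X_2.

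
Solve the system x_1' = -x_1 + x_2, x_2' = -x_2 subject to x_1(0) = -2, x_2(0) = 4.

Coefficient matrix A = [[-1, 1], [0, -1]].
Characteristic polynomial det(A - λI) = λ^2 + 2λ + 1 = 0.
Single eigenvalue λ = -1 with algebraic multiplicity 2.
Eigenvector v = (1,0); generalized eigenvector w with (A-λI)w=v is (-3,1).
General solution: e^(-t)[C_1·v + C_2·(t·v + w)].
Applying x_1(0)=-2, x_2(0)=4 gives C_1=10, C_2=4.

x_1(t) = 4te^(-t) - 2e^(-t), x_2(t) = 4e^(-t)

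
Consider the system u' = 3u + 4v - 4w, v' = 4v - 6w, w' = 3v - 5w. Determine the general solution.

u(t) = -2K_2e^(t) + K_3e^(3t), v(t) = K_1e^(-2t) + 2K_2e^(t), w(t) = K_1e^(-2t) + K_2e^(t)

Coefficient matrix A = [[3, 4, -4], [0, 4, -6], [0, 3, -5]].
det(A - λI) = 0 gives eigenvalues λ = -2, 1, 3.
For λ=-2: eigenvector (0,1,1).
For λ=1: eigenvector (-2,2,1).
For λ=3: eigenvector (1,0,0).
General solution: K_1e^(-2t)(0,1,1) + K_2e^(t)(-2,2,1) + K_3e^(3t)(1,0,0).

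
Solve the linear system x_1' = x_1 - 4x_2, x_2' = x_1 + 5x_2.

Coefficient matrix A = [[1, -4], [1, 5]].
Characteristic polynomial det(A - λI) = λ^2 - 6λ + 9 = 0.
Single eigenvalue λ = 3 with algebraic multiplicity 2.
Eigenvector v = (2,-1); generalized eigenvector w with (A-λI)w=v is (1,-1).
General solution: e^(3t)[c_1·v + c_2·(t·v + w)].

x_1(t) = 2c_1e^(3t) + 2c_2te^(3t) + c_2e^(3t), x_2(t) = -c_1e^(3t) - c_2te^(3t) - c_2e^(3t)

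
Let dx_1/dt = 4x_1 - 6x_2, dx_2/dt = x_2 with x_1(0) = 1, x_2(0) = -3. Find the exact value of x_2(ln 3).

-9

A = [[4,-6],[0,1]]; eigenvalues λ = 4, 1.
Eigenvectors: (1,0) for λ=4, (-2,-1) for λ=1.
From the initial condition, c_1 = 7, c_2 = 3.
x_2(ln 3) = (7)(3^4)(0) + (3)(3^1)(-1) = -9.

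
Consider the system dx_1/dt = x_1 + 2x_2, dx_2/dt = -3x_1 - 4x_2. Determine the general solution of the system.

x_1(t) = 2c_1e^(-2t) - c_2e^(-t), x_2(t) = -3c_1e^(-2t) + c_2e^(-t)

Coefficient matrix A = [[1, 2], [-3, -4]].
Characteristic polynomial det(A - λI) = λ^2 + 3λ + 2 = 0.
Eigenvalues λ = -2, -1.
For λ=-2: (A-λI) row 1 is [3, 2], so an eigenvector is (2, -3).
For λ=-1: (A-λI) row 1 is [2, 2], so an eigenvector is (-1, 1).
General solution: c_1e^(-2t)(2,-3) + c_2e^(-t)(-1,1).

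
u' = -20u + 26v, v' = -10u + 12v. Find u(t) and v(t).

Coefficient matrix A = [[-20, 26], [-10, 12]].
Characteristic polynomial det(A - λI) = λ^2 + 8λ + 20 = 0.
Eigenvalues λ = -4 ± 2i (complex conjugate pair).
For λ=-4+2i: an eigenvector is (-2,-1) - i(3,2) = (-2 - 3i, -1 - 2i).
A real fundamental pair from Re and Im of e^((-4+2i)t)v: X_1 = e^(-4t)(cos(2t)·(-2,-1) + sin(2t)·(3,2)), X_2 = e^(-4t)(sin(2t)·(-2,-1) - cos(2t)·(3,2)).
General solution: C_1X_1 + C_2X_2.

u(t) = 3C_1e^(-4t)sin(2t) - 2C_1e^(-4t)cos(2t) - 2C_2e^(-4t)sin(2t) - 3C_2e^(-4t)cos(2t), v(t) = 2C_1e^(-4t)sin(2t) - C_1e^(-4t)cos(2t) - C_2e^(-4t)sin(2t) - 2C_2e^(-4t)cos(2t)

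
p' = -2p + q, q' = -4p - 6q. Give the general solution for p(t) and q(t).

p(t) = c_1e^(-4t) + c_2te^(-4t), q(t) = -2c_1e^(-4t) - 2c_2te^(-4t) + c_2e^(-4t)

Coefficient matrix A = [[-2, 1], [-4, -6]].
Characteristic polynomial det(A - λI) = λ^2 + 8λ + 16 = 0.
Single eigenvalue λ = -4 with algebraic multiplicity 2.
Eigenvector v = (1,-2); generalized eigenvector w with (A-λI)w=v is (0,1).
General solution: e^(-4t)[c_1·v + c_2·(t·v + w)].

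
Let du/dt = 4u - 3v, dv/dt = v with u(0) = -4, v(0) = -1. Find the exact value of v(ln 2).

-2

A = [[4,-3],[0,1]]; eigenvalues λ = 4, 1.
Eigenvectors: (1,0) for λ=4, (-1,-1) for λ=1.
From the initial condition, c_1 = -3, c_2 = 1.
v(ln 2) = (-3)(2^4)(0) + (1)(2^1)(-1) = -2.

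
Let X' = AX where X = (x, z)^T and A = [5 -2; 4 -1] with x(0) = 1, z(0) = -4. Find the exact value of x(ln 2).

A = [[5,-2],[4,-1]]; eigenvalues λ = 3, 1.
Eigenvectors: (1,1) for λ=3, (-1,-2) for λ=1.
From the initial condition, c_1 = 6, c_2 = 5.
x(ln 2) = (6)(2^3)(1) + (5)(2^1)(-1) = 38.

38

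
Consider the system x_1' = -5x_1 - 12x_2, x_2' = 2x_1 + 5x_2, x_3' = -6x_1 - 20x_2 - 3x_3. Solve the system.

x_1(t) = -2c_1e^(t) - 3c_3e^(-t), x_2(t) = c_1e^(t) + c_3e^(-t), x_3(t) = -2c_1e^(t) + c_2e^(-3t) - c_3e^(-t)

Coefficient matrix A = [[-5, -12, 0], [2, 5, 0], [-6, -20, -3]].
det(A - λI) = 0 gives eigenvalues λ = 1, -3, -1.
For λ=1: eigenvector (-2,1,-2).
For λ=-3: eigenvector (0,0,1).
For λ=-1: eigenvector (-3,1,-1).
General solution: c_1e^(t)(-2,1,-2) + c_2e^(-3t)(0,0,1) + c_3e^(-t)(-3,1,-1).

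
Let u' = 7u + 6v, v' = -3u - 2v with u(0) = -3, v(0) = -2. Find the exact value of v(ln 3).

384

A = [[7,6],[-3,-2]]; eigenvalues λ = 4, 1.
Eigenvectors: (2,-1) for λ=4, (1,-1) for λ=1.
From the initial condition, c_1 = -5, c_2 = 7.
v(ln 3) = (-5)(3^4)(-1) + (7)(3^1)(-1) = 384.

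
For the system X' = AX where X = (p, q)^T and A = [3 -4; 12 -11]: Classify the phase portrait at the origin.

A = [[3,-4],[12,-11]]; det(A-λI) = λ^2 + 8λ + 15.
λ = -3, -5: both negative.

stable node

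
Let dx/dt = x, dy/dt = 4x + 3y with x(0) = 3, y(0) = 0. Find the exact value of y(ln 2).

A = [[1,0],[4,3]]; eigenvalues λ = 1, 3.
Eigenvectors: (1,-2) for λ=1, (0,-1) for λ=3.
From the initial condition, c_1 = 3, c_2 = -6.
y(ln 2) = (3)(2^1)(-2) + (-6)(2^3)(-1) = 36.

36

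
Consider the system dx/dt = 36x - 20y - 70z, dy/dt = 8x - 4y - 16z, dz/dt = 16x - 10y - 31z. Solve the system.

Coefficient matrix A = [[36, -20, -70], [8, -4, -16], [16, -10, -31]].
det(A - λI) = 0 gives eigenvalues λ = 4, -4, 1.
For λ=4: eigenvector (5,1,2).
For λ=-4: eigenvector (4,1,2).
For λ=1: eigenvector (2,0,1).
General solution: C_1e^(4t)(5,1,2) + C_2e^(-4t)(4,1,2) + C_3e^(t)(2,0,1).

x(t) = 5C_1e^(4t) + 4C_2e^(-4t) + 2C_3e^(t), y(t) = C_1e^(4t) + C_2e^(-4t), z(t) = 2C_1e^(4t) + 2C_2e^(-4t) + C_3e^(t)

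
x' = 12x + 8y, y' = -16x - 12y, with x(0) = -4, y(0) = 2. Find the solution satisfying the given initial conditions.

Coefficient matrix A = [[12, 8], [-16, -12]].
Characteristic polynomial det(A - λI) = λ^2 - 16 = 0.
Eigenvalues λ = -4, 4.
For λ=-4: (A-λI) row 1 is [16, 8], so an eigenvector is (-1, 2).
For λ=4: (A-λI) row 1 is [8, 8], so an eigenvector is (-1, 1).
General solution: K_1e^(-4t)(-1,2) + K_2e^(4t)(-1,1).
Applying x(0)=-4, y(0)=2 gives K_1=-2, K_2=6.

x(t) = -6e^(4t) + 2e^(-4t), y(t) = 6e^(4t) - 4e^(-4t)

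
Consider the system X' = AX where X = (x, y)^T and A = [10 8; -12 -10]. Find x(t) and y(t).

x(t) = 2K_1e^(-2t) + K_2e^(2t), y(t) = -3K_1e^(-2t) - K_2e^(2t)

Coefficient matrix A = [[10, 8], [-12, -10]].
Characteristic polynomial det(A - λI) = λ^2 - 4 = 0.
Eigenvalues λ = -2, 2.
For λ=-2: (A-λI) row 1 is [12, 8], so an eigenvector is (2, -3).
For λ=2: (A-λI) row 1 is [8, 8], so an eigenvector is (1, -1).
General solution: K_1e^(-2t)(2,-3) + K_2e^(2t)(1,-1).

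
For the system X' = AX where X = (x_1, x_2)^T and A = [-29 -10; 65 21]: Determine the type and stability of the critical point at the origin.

A = [[-29,-10],[65,21]]; det(A-λI) = λ^2 + 8λ + 41.
λ = -4 ± 5i: negative real part.

stable spiral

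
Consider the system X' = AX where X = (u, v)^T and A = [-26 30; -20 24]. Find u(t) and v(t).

u(t) = 3K_1e^(-6t) + K_2e^(4t), v(t) = 2K_1e^(-6t) + K_2e^(4t)

Coefficient matrix A = [[-26, 30], [-20, 24]].
Characteristic polynomial det(A - λI) = λ^2 + 2λ - 24 = 0.
Eigenvalues λ = -6, 4.
For λ=-6: (A-λI) row 1 is [-20, 30], so an eigenvector is (3, 2).
For λ=4: (A-λI) row 1 is [-30, 30], so an eigenvector is (1, 1).
General solution: K_1e^(-6t)(3,2) + K_2e^(4t)(1,1).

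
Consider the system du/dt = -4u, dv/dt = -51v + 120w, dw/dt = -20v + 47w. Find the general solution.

u(t) = C_1e^(-4t), v(t) = 5C_2e^(-3t) + 12C_3e^(-t), w(t) = 2C_2e^(-3t) + 5C_3e^(-t)

Coefficient matrix A = [[-4, 0, 0], [0, -51, 120], [0, -20, 47]].
det(A - λI) = 0 gives eigenvalues λ = -4, -3, -1.
For λ=-4: eigenvector (1,0,0).
For λ=-3: eigenvector (0,5,2).
For λ=-1: eigenvector (0,12,5).
General solution: C_1e^(-4t)(1,0,0) + C_2e^(-3t)(0,5,2) + C_3e^(-t)(0,12,5).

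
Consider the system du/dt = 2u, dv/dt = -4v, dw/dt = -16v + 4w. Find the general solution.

u(t) = K_1e^(2t), v(t) = K_2e^(-4t), w(t) = 2K_2e^(-4t) + K_3e^(4t)

Coefficient matrix A = [[2, 0, 0], [0, -4, 0], [0, -16, 4]].
det(A - λI) = 0 gives eigenvalues λ = 2, -4, 4.
For λ=2: eigenvector (1,0,0).
For λ=-4: eigenvector (0,1,2).
For λ=4: eigenvector (0,0,1).
General solution: K_1e^(2t)(1,0,0) + K_2e^(-4t)(0,1,2) + K_3e^(4t)(0,0,1).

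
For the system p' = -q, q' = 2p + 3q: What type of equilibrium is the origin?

unstable node

A = [[0,-1],[2,3]]; det(A-λI) = λ^2 - 3λ + 2.
λ = 1, 2: both positive.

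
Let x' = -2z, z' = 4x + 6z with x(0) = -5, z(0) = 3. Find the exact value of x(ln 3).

A = [[0,-2],[4,6]]; eigenvalues λ = 4, 2.
Eigenvectors: (-1,2) for λ=4, (-1,1) for λ=2.
From the initial condition, c_1 = -2, c_2 = 7.
x(ln 3) = (-2)(3^4)(-1) + (7)(3^2)(-1) = 99.

99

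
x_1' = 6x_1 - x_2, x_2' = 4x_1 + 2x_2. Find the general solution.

Coefficient matrix A = [[6, -1], [4, 2]].
Characteristic polynomial det(A - λI) = λ^2 - 8λ + 16 = 0.
Single eigenvalue λ = 4 with algebraic multiplicity 2.
Eigenvector v = (-1,-2); generalized eigenvector w with (A-λI)w=v is (-2,-3).
General solution: e^(4t)[C_1·v + C_2·(t·v + w)].

x_1(t) = -C_1e^(4t) - C_2te^(4t) - 2C_2e^(4t), x_2(t) = -2C_1e^(4t) - 2C_2te^(4t) - 3C_2e^(4t)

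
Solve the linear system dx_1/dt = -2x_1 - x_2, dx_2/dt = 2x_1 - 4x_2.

Coefficient matrix A = [[-2, -1], [2, -4]].
Characteristic polynomial det(A - λI) = λ^2 + 6λ + 10 = 0.
Eigenvalues λ = -3 ± i (complex conjugate pair).
For λ=-3+i: an eigenvector is (0,1) - i(-1,-1) = (0 + i, 1 + i).
A real fundamental pair from Re and Im of e^((-3+i)t)v: X_1 = e^(-3t)(cos(t)·(0,1) + sin(t)·(-1,-1)), X_2 = e^(-3t)(sin(t)·(0,1) - cos(t)·(-1,-1)).
General solution: C_1X_1 + C_2X_2.

x_1(t) = -C_1e^(-3t)sin(t) + C_2e^(-3t)cos(t), x_2(t) = -C_1e^(-3t)sin(t) + C_1e^(-3t)cos(t) + C_2e^(-3t)sin(t) + C_2e^(-3t)cos(t)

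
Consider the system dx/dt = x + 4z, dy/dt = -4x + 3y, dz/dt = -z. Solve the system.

x(t) = C_1e^(t) - 2C_3e^(-t), y(t) = 2C_1e^(t) + C_2e^(3t) - 2C_3e^(-t), z(t) = C_3e^(-t)

Coefficient matrix A = [[1, 0, 4], [-4, 3, 0], [0, 0, -1]].
det(A - λI) = 0 gives eigenvalues λ = 1, 3, -1.
For λ=1: eigenvector (1,2,0).
For λ=3: eigenvector (0,1,0).
For λ=-1: eigenvector (-2,-2,1).
General solution: C_1e^(t)(1,2,0) + C_2e^(3t)(0,1,0) + C_3e^(-t)(-2,-2,1).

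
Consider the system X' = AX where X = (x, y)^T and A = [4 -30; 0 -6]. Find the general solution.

x(t) = -3c_1e^(-6t) - c_2e^(4t), y(t) = -c_1e^(-6t)

Coefficient matrix A = [[4, -30], [0, -6]].
Characteristic polynomial det(A - λI) = λ^2 + 2λ - 24 = 0.
Eigenvalues λ = -6, 4.
For λ=-6: (A-λI) row 1 is [10, -30], so an eigenvector is (-3, -1).
For λ=4: (A-λI) row 1 is [0, -30], so an eigenvector is (-1, 0).
General solution: c_1e^(-6t)(-3,-1) + c_2e^(4t)(-1,0).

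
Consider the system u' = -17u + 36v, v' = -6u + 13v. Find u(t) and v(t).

u(t) = 3c_1e^(-5t) + 2c_2e^(t), v(t) = c_1e^(-5t) + c_2e^(t)

Coefficient matrix A = [[-17, 36], [-6, 13]].
Characteristic polynomial det(A - λI) = λ^2 + 4λ - 5 = 0.
Eigenvalues λ = -5, 1.
For λ=-5: (A-λI) row 1 is [-12, 36], so an eigenvector is (3, 1).
For λ=1: (A-λI) row 1 is [-18, 36], so an eigenvector is (2, 1).
General solution: c_1e^(-5t)(3,1) + c_2e^(t)(2,1).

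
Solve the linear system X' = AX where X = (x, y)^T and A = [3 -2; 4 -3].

x(t) = K_1e^(-t) + K_2e^(t), y(t) = 2K_1e^(-t) + K_2e^(t)

Coefficient matrix A = [[3, -2], [4, -3]].
Characteristic polynomial det(A - λI) = λ^2 - 1 = 0.
Eigenvalues λ = -1, 1.
For λ=-1: (A-λI) row 1 is [4, -2], so an eigenvector is (1, 2).
For λ=1: (A-λI) row 1 is [2, -2], so an eigenvector is (1, 1).
General solution: K_1e^(-t)(1,2) + K_2e^(t)(1,1).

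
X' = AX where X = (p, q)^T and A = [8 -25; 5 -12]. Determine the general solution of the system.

Coefficient matrix A = [[8, -25], [5, -12]].
Characteristic polynomial det(A - λI) = λ^2 + 4λ + 29 = 0.
Eigenvalues λ = -2 ± 5i (complex conjugate pair).
For λ=-2+5i: an eigenvector is (-2,-1) - i(1,0) = (-2 - i, -1).
A real fundamental pair from Re and Im of e^((-2+5i)t)v: X_1 = e^(-2t)(cos(5t)·(-2,-1) + sin(5t)·(1,0)), X_2 = e^(-2t)(sin(5t)·(-2,-1) - cos(5t)·(1,0)).
General solution: C_1X_1 + C_2X_2.

p(t) = C_1e^(-2t)sin(5t) - 2C_1e^(-2t)cos(5t) - 2C_2e^(-2t)sin(5t) - C_2e^(-2t)cos(5t), q(t) = -C_1e^(-2t)cos(5t) - C_2e^(-2t)sin(5t)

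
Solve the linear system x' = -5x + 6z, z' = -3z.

Coefficient matrix A = [[-5, 6], [0, -3]].
Characteristic polynomial det(A - λI) = λ^2 + 8λ + 15 = 0.
Eigenvalues λ = -5, -3.
For λ=-5: (A-λI) row 1 is [0, 6], so an eigenvector is (1, 0).
For λ=-3: (A-λI) row 1 is [-2, 6], so an eigenvector is (-3, -1).
General solution: C_1e^(-5t)(1,0) + C_2e^(-3t)(-3,-1).

x(t) = C_1e^(-5t) - 3C_2e^(-3t), z(t) = -C_2e^(-3t)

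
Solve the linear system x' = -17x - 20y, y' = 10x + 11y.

Coefficient matrix A = [[-17, -20], [10, 11]].
Characteristic polynomial det(A - λI) = λ^2 + 6λ + 13 = 0.
Eigenvalues λ = -3 ± 2i (complex conjugate pair).
For λ=-3+2i: an eigenvector is (1,-1) - i(3,-2) = (1 - 3i, -1 + 2i).
A real fundamental pair from Re and Im of e^((-3+2i)t)v: X_1 = e^(-3t)(cos(2t)·(1,-1) + sin(2t)·(3,-2)), X_2 = e^(-3t)(sin(2t)·(1,-1) - cos(2t)·(3,-2)).
General solution: c_1X_1 + c_2X_2.

x(t) = 3c_1e^(-3t)sin(2t) + c_1e^(-3t)cos(2t) + c_2e^(-3t)sin(2t) - 3c_2e^(-3t)cos(2t), y(t) = -2c_1e^(-3t)sin(2t) - c_1e^(-3t)cos(2t) - c_2e^(-3t)sin(2t) + 2c_2e^(-3t)cos(2t)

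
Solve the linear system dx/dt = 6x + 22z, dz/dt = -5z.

Coefficient matrix A = [[6, 22], [0, -5]].
Characteristic polynomial det(A - λI) = λ^2 - λ - 30 = 0.
Eigenvalues λ = -5, 6.
For λ=-5: (A-λI) row 1 is [11, 22], so an eigenvector is (-2, 1).
For λ=6: (A-λI) row 1 is [0, 22], so an eigenvector is (1, 0).
General solution: c_1e^(-5t)(-2,1) + c_2e^(6t)(1,0).

x(t) = -2c_1e^(-5t) + c_2e^(6t), z(t) = c_1e^(-5t)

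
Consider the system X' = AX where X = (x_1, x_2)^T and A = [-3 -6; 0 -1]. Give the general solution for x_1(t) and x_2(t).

Coefficient matrix A = [[-3, -6], [0, -1]].
Characteristic polynomial det(A - λI) = λ^2 + 4λ + 3 = 0.
Eigenvalues λ = -1, -3.
For λ=-1: (A-λI) row 1 is [-2, -6], so an eigenvector is (-3, 1).
For λ=-3: (A-λI) row 1 is [0, -6], so an eigenvector is (-1, 0).
General solution: c_1e^(-t)(-3,1) + c_2e^(-3t)(-1,0).

x_1(t) = -3c_1e^(-t) - c_2e^(-3t), x_2(t) = c_1e^(-t)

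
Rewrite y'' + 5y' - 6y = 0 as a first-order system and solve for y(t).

Let x_1 = y, x_2 = y'. Then x_1' = x_2 and x_2' = 6x_1 - 5x_2.
A = [[0,1],[6,-5]]; det(A-λI) = λ^2 + 5λ - 6.
Eigenvalues λ = 1, -6 with eigenvectors (1,1), (1,-6).

y(t) = K_1e^(t) + K_2e^(-6t)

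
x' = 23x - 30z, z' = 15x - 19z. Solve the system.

Coefficient matrix A = [[23, -30], [15, -19]].
Characteristic polynomial det(A - λI) = λ^2 - 4λ + 13 = 0.
Eigenvalues λ = 2 ± 3i (complex conjugate pair).
For λ=2+3i: an eigenvector is (3,2) - i(1,1) = (3 - i, 2 - i).
A real fundamental pair from Re and Im of e^((2+3i)t)v: X_1 = e^(2t)(cos(3t)·(3,2) + sin(3t)·(1,1)), X_2 = e^(2t)(sin(3t)·(3,2) - cos(3t)·(1,1)).
General solution: K_1X_1 + K_2X_2.

x(t) = K_1e^(2t)sin(3t) + 3K_1e^(2t)cos(3t) + 3K_2e^(2t)sin(3t) - K_2e^(2t)cos(3t), z(t) = K_1e^(2t)sin(3t) + 2K_1e^(2t)cos(3t) + 2K_2e^(2t)sin(3t) - K_2e^(2t)cos(3t)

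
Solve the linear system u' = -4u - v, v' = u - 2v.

Coefficient matrix A = [[-4, -1], [1, -2]].
Characteristic polynomial det(A - λI) = λ^2 + 6λ + 9 = 0.
Single eigenvalue λ = -3 with algebraic multiplicity 2.
Eigenvector v = (1,-1); generalized eigenvector w with (A-λI)w=v is (1,-2).
General solution: e^(-3t)[C_1·v + C_2·(t·v + w)].

u(t) = C_1e^(-3t) + C_2te^(-3t) + C_2e^(-3t), v(t) = -C_1e^(-3t) - C_2te^(-3t) - 2C_2e^(-3t)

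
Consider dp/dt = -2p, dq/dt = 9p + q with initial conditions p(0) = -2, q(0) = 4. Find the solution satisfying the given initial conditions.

Coefficient matrix A = [[-2, 0], [9, 1]].
Characteristic polynomial det(A - λI) = λ^2 + λ - 2 = 0.
Eigenvalues λ = 1, -2.
For λ=1: (A-λI) row 1 is [-3, 0], so an eigenvector is (0, 1).
For λ=-2: (A-λI) row 2 is [9, 3], so an eigenvector is (-1, 3).
General solution: K_1e^(t)(0,1) + K_2e^(-2t)(-1,3).
Applying p(0)=-2, q(0)=4 gives K_1=-2, K_2=2.

p(t) = -2e^(-2t), q(t) = -2e^(t) + 6e^(-2t)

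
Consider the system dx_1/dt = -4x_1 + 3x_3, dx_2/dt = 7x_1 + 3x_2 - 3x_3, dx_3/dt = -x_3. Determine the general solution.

Coefficient matrix A = [[-4, 0, 3], [7, 3, -3], [0, 0, -1]].
det(A - λI) = 0 gives eigenvalues λ = -1, 3, -4.
For λ=-1: eigenvector (1,-1,1).
For λ=3: eigenvector (0,1,0).
For λ=-4: eigenvector (-1,1,0).
General solution: c_1e^(-t)(1,-1,1) + c_2e^(3t)(0,1,0) + c_3e^(-4t)(-1,1,0).

x_1(t) = c_1e^(-t) - c_3e^(-4t), x_2(t) = -c_1e^(-t) + c_2e^(3t) + c_3e^(-4t), x_3(t) = c_1e^(-t)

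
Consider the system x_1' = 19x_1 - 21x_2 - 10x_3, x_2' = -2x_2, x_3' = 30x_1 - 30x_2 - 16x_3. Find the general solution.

Coefficient matrix A = [[19, -21, -10], [0, -2, 0], [30, -30, -16]].
det(A - λI) = 0 gives eigenvalues λ = -1, 4, -2.
For λ=-1: eigenvector (1,0,2).
For λ=4: eigenvector (-2,0,-3).
For λ=-2: eigenvector (1,1,0).
General solution: c_1e^(-t)(1,0,2) + c_2e^(4t)(-2,0,-3) + c_3e^(-2t)(1,1,0).

x_1(t) = c_1e^(-t) - 2c_2e^(4t) + c_3e^(-2t), x_2(t) = c_3e^(-2t), x_3(t) = 2c_1e^(-t) - 3c_2e^(4t)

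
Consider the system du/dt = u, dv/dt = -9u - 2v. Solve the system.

u(t) = c_1e^(t), v(t) = -3c_1e^(t) + c_2e^(-2t)

Coefficient matrix A = [[1, 0], [-9, -2]].
Characteristic polynomial det(A - λI) = λ^2 + λ - 2 = 0.
Eigenvalues λ = 1, -2.
For λ=1: (A-λI) row 2 is [-9, -3], so an eigenvector is (1, -3).
For λ=-2: (A-λI) row 1 is [3, 0], so an eigenvector is (0, 1).
General solution: c_1e^(t)(1,-3) + c_2e^(-2t)(0,1).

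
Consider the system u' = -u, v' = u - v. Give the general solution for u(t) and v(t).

Coefficient matrix A = [[-1, 0], [1, -1]].
Characteristic polynomial det(A - λI) = λ^2 + 2λ + 1 = 0.
Single eigenvalue λ = -1 with algebraic multiplicity 2.
Eigenvector v = (0,-1); generalized eigenvector w with (A-λI)w=v is (-1,3).
General solution: e^(-t)[K_1·v + K_2·(t·v + w)].

u(t) = -K_2e^(-t), v(t) = -K_1e^(-t) - K_2te^(-t) + 3K_2e^(-t)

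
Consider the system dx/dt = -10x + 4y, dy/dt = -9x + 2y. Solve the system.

Coefficient matrix A = [[-10, 4], [-9, 2]].
Characteristic polynomial det(A - λI) = λ^2 + 8λ + 16 = 0.
Single eigenvalue λ = -4 with algebraic multiplicity 2.
Eigenvector v = (-2,-3); generalized eigenvector w with (A-λI)w=v is (1,1).
General solution: e^(-4t)[C_1·v + C_2·(t·v + w)].

x(t) = -2C_1e^(-4t) - 2C_2te^(-4t) + C_2e^(-4t), y(t) = -3C_1e^(-4t) - 3C_2te^(-4t) + C_2e^(-4t)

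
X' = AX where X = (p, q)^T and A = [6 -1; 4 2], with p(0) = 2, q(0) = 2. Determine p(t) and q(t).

p(t) = 2te^(4t) + 2e^(4t), q(t) = 4te^(4t) + 2e^(4t)

Coefficient matrix A = [[6, -1], [4, 2]].
Characteristic polynomial det(A - λI) = λ^2 - 8λ + 16 = 0.
Single eigenvalue λ = 4 with algebraic multiplicity 2.
Eigenvector v = (1,2); generalized eigenvector w with (A-λI)w=v is (-1,-3).
General solution: e^(4t)[K_1·v + K_2·(t·v + w)].
Applying p(0)=2, q(0)=2 gives K_1=4, K_2=2.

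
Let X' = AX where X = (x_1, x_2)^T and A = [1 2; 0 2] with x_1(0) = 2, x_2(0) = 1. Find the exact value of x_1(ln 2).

8

A = [[1,2],[0,2]]; eigenvalues λ = 2, 1.
Eigenvectors: (2,1) for λ=2, (-1,0) for λ=1.
From the initial condition, c_1 = 1, c_2 = 0.
x_1(ln 2) = (1)(2^2)(2) + (0)(2^1)(-1) = 8.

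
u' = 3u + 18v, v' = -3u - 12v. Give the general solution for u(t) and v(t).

u(t) = 2K_1e^(-6t) - 3K_2e^(-3t), v(t) = -K_1e^(-6t) + K_2e^(-3t)

Coefficient matrix A = [[3, 18], [-3, -12]].
Characteristic polynomial det(A - λI) = λ^2 + 9λ + 18 = 0.
Eigenvalues λ = -6, -3.
For λ=-6: (A-λI) row 1 is [9, 18], so an eigenvector is (2, -1).
For λ=-3: (A-λI) row 1 is [6, 18], so an eigenvector is (-3, 1).
General solution: K_1e^(-6t)(2,-1) + K_2e^(-3t)(-3,1).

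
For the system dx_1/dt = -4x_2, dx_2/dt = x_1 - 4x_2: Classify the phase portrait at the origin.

stable improper node

A = [[0,-4],[1,-4]]; det(A-λI) = λ^2 + 4λ + 4.
repeated λ = -2 with a single eigenvector.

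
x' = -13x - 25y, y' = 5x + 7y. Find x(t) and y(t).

x(t) = -2c_1e^(-3t)sin(5t) + c_1e^(-3t)cos(5t) + c_2e^(-3t)sin(5t) + 2c_2e^(-3t)cos(5t), y(t) = c_1e^(-3t)sin(5t) - c_2e^(-3t)cos(5t)

Coefficient matrix A = [[-13, -25], [5, 7]].
Characteristic polynomial det(A - λI) = λ^2 + 6λ + 34 = 0.
Eigenvalues λ = -3 ± 5i (complex conjugate pair).
For λ=-3+5i: an eigenvector is (1,0) - i(-2,1) = (1 + 2i, 0 - i).
A real fundamental pair from Re and Im of e^((-3+5i)t)v: X_1 = e^(-3t)(cos(5t)·(1,0) + sin(5t)·(-2,1)), X_2 = e^(-3t)(sin(5t)·(1,0) - cos(5t)·(-2,1)).
General solution: c_1X_1 + c_2X_2.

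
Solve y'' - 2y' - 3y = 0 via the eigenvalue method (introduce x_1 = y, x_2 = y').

y(t) = K_1e^(3t) + K_2e^(-t)

Let x_1 = y, x_2 = y'. Then x_1' = x_2 and x_2' = 3x_1 + 2x_2.
A = [[0,1],[3,2]]; det(A-λI) = λ^2 - 2λ - 3.
Eigenvalues λ = 3, -1 with eigenvectors (1,3), (1,-1).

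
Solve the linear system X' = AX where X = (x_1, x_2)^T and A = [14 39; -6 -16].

x_1(t) = 2K_1e^(-t)sin(3t) + 3K_1e^(-t)cos(3t) + 3K_2e^(-t)sin(3t) - 2K_2e^(-t)cos(3t), x_2(t) = -K_1e^(-t)sin(3t) - K_1e^(-t)cos(3t) - K_2e^(-t)sin(3t) + K_2e^(-t)cos(3t)

Coefficient matrix A = [[14, 39], [-6, -16]].
Characteristic polynomial det(A - λI) = λ^2 + 2λ + 10 = 0.
Eigenvalues λ = -1 ± 3i (complex conjugate pair).
For λ=-1+3i: an eigenvector is (3,-1) - i(2,-1) = (3 - 2i, -1 + i).
A real fundamental pair from Re and Im of e^((-1+3i)t)v: X_1 = e^(-t)(cos(3t)·(3,-1) + sin(3t)·(2,-1)), X_2 = e^(-t)(sin(3t)·(3,-1) - cos(3t)·(2,-1)).
General solution: K_1X_1 + K_2X_2.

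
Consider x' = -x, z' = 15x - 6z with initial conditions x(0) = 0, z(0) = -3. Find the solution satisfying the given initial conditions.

x(t) = 0, z(t) = -3e^(-6t)

Coefficient matrix A = [[-1, 0], [15, -6]].
Characteristic polynomial det(A - λI) = λ^2 + 7λ + 6 = 0.
Eigenvalues λ = -1, -6.
For λ=-1: (A-λI) row 2 is [15, -5], so an eigenvector is (-1, -3).
For λ=-6: (A-λI) row 1 is [5, 0], so an eigenvector is (0, 1).
General solution: c_1e^(-t)(-1,-3) + c_2e^(-6t)(0,1).
Applying x(0)=0, z(0)=-3 gives c_1=0, c_2=-3.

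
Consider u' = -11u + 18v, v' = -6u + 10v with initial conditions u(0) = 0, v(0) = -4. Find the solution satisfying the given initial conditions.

Coefficient matrix A = [[-11, 18], [-6, 10]].
Characteristic polynomial det(A - λI) = λ^2 + λ - 2 = 0.
Eigenvalues λ = 1, -2.
For λ=1: (A-λI) row 1 is [-12, 18], so an eigenvector is (3, 2).
For λ=-2: (A-λI) row 1 is [-9, 18], so an eigenvector is (-2, -1).
General solution: C_1e^(t)(3,2) + C_2e^(-2t)(-2,-1).
Applying u(0)=0, v(0)=-4 gives C_1=-8, C_2=-12.

u(t) = -24e^(t) + 24e^(-2t), v(t) = -16e^(t) + 12e^(-2t)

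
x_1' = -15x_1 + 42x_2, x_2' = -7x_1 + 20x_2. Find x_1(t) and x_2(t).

x_1(t) = 3C_1e^(-t) - 2C_2e^(6t), x_2(t) = C_1e^(-t) - C_2e^(6t)

Coefficient matrix A = [[-15, 42], [-7, 20]].
Characteristic polynomial det(A - λI) = λ^2 - 5λ - 6 = 0.
Eigenvalues λ = -1, 6.
For λ=-1: (A-λI) row 1 is [-14, 42], so an eigenvector is (3, 1).
For λ=6: (A-λI) row 1 is [-21, 42], so an eigenvector is (-2, -1).
General solution: C_1e^(-t)(3,1) + C_2e^(6t)(-2,-1).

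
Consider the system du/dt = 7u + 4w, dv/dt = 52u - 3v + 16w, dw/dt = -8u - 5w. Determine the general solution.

u(t) = c_1e^(-t) + c_3e^(3t), v(t) = 10c_1e^(-t) + c_2e^(-3t) + 6c_3e^(3t), w(t) = -2c_1e^(-t) - c_3e^(3t)

Coefficient matrix A = [[7, 0, 4], [52, -3, 16], [-8, 0, -5]].
det(A - λI) = 0 gives eigenvalues λ = -1, -3, 3.
For λ=-1: eigenvector (1,10,-2).
For λ=-3: eigenvector (0,1,0).
For λ=3: eigenvector (1,6,-1).
General solution: c_1e^(-t)(1,10,-2) + c_2e^(-3t)(0,1,0) + c_3e^(3t)(1,6,-1).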